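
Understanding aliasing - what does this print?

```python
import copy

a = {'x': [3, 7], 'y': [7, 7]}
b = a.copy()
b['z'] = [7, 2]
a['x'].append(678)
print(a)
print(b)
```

Key concept: shallow copy of dict with mutable values.
Step by step:
`a = {'x': [3, 7], 'y': [7, 7]}` → a = {'x': [3, 7], 'y': [7, 7]}
`b = a.copy()` → b = {'x': [3, 7], 'y': [7, 7]}
`b['z'] = [7, 2]` → b = {'x': [3, 7], 'y': [7, 7], 'z': [7, 2]}
`a['x'].append(678)` → a = {'x': [3, 7, 678], 'y': [7, 7]}; b = {'x': [3, 7, 678], 'y': [7, 7], 'z': [7, 2]}
`print(a)` → prints {'x': [3, 7, 678], 'y': [7, 7]}
`print(b)` → prints {'x': [3, 7, 678], 'y': [7, 7], 'z': [7, 2]}

Answer:
{'x': [3, 7, 678], 'y': [7, 7]}
{'x': [3, 7, 678], 'y': [7, 7], 'z': [7, 2]}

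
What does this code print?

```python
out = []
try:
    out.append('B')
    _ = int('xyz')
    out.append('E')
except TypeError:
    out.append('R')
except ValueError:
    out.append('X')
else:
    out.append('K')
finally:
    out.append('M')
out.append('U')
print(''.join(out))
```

Execution trace: 'B' (try body) → 'X' (except ValueError) → 'M' (finally) → 'U' (after the try/except). Output: BXMU

Answer: BXMU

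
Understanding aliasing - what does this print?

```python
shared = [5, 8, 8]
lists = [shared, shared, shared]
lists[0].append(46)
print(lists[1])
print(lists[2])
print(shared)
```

Key concept: list of same reference.
Step by step:
`shared = [5, 8, 8]` → shared = [5, 8, 8]
`lists = [shared, shared, shared]` → lists = [[5, 8, 8], [5, 8, 8], [5, 8, 8]]
`lists[0].append(46)` → shared = [5, 8, 8, 46]; lists = [[5, 8, 8, 46], [5, 8, 8, 46], [5, 8, 8, 46]]
`print(lists[1])` → prints [5, 8, 8, 46]
`print(lists[2])` → prints [5, 8, 8, 46]
`print(shared)` → prints [5, 8, 8, 46]

Answer:
[5, 8, 8, 46]
[5, 8, 8, 46]
[5, 8, 8, 46]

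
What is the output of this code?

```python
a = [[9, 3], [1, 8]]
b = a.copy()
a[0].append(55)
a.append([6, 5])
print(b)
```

Key concept: shallow copy with nested lists.
Step by step:
`a = [[9, 3], [1, 8]]` → a = [[9, 3], [1, 8]]
`b = a.copy()` → b = [[9, 3], [1, 8]]
`a[0].append(55)` → a = [[9, 3, 55], [1, 8]]; b = [[9, 3, 55], [1, 8]]
`a.append([6, 5])` → a = [[9, 3, 55], [1, 8], [6, 5]]
`print(b)` → prints [[9, 3, 55], [1, 8]]

Answer: [[9, 3, 55], [1, 8]]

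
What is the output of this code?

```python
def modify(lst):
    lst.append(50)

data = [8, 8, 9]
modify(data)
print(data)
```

Key concept: function modifies passed list.
Step by step:
`data = [8, 8, 9]` → data = [8, 8, 9]
`modify(data)` → data = [8, 8, 9, 50]
`print(data)` → prints [8, 8, 9, 50]

Answer: [8, 8, 9, 50]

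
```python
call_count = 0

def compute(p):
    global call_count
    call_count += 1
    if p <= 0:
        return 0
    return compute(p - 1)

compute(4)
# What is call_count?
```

Linear recursion stepping by 1: 5 calls from p=4 down to ≤0.

Answer: 5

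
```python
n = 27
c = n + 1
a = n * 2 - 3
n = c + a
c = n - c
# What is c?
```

Trace:
`n = 27` → n = 27
`c = n + 1` → c = 28
`a = n * 2 - 3` → a = 51
`n = c + a` → n = 79
`c = n - c` → c = 51
So c = 51

Answer: 51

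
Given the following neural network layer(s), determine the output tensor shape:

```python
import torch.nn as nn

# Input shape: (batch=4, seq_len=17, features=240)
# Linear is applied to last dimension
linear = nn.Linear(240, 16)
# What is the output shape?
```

Input: (4, 17, 240) -> Output: (4, 17, 16)

Answer: (4, 17, 16)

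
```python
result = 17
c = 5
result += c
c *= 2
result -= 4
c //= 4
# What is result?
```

Trace:
`result = 17` → result = 17
`c = 5` → c = 5
`result += c` → result = 22
`c *= 2` → c = 10
`result -= 4` → result = 18
`c //= 4` → c = 2
So result = 18

Answer: 18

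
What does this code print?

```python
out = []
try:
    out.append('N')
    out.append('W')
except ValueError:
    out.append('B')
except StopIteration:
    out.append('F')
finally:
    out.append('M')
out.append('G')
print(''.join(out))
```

Execution trace: 'N' (try body) → 'W' (try body, no exception) → 'M' (finally) → 'G' (after the try/except). Output: NWMG

Answer: NWMG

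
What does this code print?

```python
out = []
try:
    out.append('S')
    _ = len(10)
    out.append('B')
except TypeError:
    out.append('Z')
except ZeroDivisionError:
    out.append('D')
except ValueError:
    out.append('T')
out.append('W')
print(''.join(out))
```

Execution trace: 'S' (try body) → 'Z' (except TypeError) → 'W' (after the try/except). Output: SZW

Answer: SZW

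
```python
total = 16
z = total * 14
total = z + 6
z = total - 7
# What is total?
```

Trace:
`total = 16` → total = 16
`z = total * 14` → z = 224
`total = z + 6` → total = 230
`z = total - 7` → z = 223
So total = 230

Answer: 230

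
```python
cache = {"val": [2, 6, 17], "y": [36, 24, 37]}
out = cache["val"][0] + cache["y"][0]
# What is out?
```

Trace:
`cache = {"val": [2, 6, 17], "y": [36, 24, 37]}` → cache = {'val': [2, 6, 17], 'y': [36, 24, 37]}
`out = cache["val"][0] + cache["y"][0]` → out = 38
So out = 38

Answer: 38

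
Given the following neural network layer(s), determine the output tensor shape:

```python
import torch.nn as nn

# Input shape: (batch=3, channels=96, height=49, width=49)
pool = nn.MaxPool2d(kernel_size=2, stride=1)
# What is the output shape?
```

Input: (3, 96, 49, 49) -> Output: (3, 96, 48, 48)

Answer: (3, 96, 48, 48)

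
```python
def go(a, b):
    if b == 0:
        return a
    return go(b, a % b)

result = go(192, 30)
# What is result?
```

go(192, 30) -> go(30, 12) -> go(12, 6) -> go(6, 0) -> 6

Answer: 6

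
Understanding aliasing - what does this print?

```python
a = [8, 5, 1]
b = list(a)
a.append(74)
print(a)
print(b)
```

Key concept: list() constructor creates copy.
Step by step:
`a = [8, 5, 1]` → a = [8, 5, 1]
`b = list(a)` → b = [8, 5, 1]
`a.append(74)` → a = [8, 5, 1, 74]
`print(a)` → prints [8, 5, 1, 74]
`print(b)` → prints [8, 5, 1]

Answer:
[8, 5, 1, 74]
[8, 5, 1]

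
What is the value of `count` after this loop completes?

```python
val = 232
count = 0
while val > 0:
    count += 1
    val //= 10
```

Count digits by repeated division by 10
`count` takes the values: 0 → 1 → 2 → 3

Answer: 3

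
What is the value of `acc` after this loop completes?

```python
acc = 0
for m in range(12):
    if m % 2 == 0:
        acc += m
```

Sum of even numbers 0 to 11
`acc` takes the values: 0 → 2 → 6 → 12 → 20 → 30

Answer: 30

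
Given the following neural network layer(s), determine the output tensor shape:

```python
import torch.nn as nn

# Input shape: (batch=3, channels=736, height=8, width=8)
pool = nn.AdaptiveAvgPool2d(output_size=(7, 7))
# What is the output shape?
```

Input: (3, 736, 8, 8) -> Output: (3, 736, 7, 7)

Answer: (3, 736, 7, 7)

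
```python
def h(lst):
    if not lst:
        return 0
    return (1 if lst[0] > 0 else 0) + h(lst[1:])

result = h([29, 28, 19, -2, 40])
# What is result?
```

Count of positive elements in [29, 28, 19, -2, 40] = 4

Answer: 4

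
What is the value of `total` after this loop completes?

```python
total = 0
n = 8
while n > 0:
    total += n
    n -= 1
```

Sum 8 down to 1
`total` takes the values: 0 → 8 → 15 → 21 → 26 → 30 → 33 → 35 → 36

Answer: 36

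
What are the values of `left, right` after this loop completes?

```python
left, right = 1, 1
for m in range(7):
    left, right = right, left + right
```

Fibonacci: after 7 iterations
`left, right` takes the values: (1, 1) → (1, 2) → (2, 3) → (3, 5) → (5, 8) → (8, 13) → (13, 21) → (21, 34)

Answer: 21, 34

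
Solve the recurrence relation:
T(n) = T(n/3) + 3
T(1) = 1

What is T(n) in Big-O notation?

Each step divides n by 3 and adds 3. After log_3(n) steps we reach T(1)=1. So T(n) = 3·log_3(n) + 1 = O(log n).

Answer: O(log n)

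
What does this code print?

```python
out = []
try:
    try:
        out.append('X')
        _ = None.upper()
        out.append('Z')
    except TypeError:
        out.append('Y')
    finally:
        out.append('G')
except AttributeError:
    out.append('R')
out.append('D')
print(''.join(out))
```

Execution trace: 'X' (inner try body) → 'G' (inner finally) → 'R' (outer except AttributeError) → 'D' (after the try/except). Output: XGRD

Answer: XGRD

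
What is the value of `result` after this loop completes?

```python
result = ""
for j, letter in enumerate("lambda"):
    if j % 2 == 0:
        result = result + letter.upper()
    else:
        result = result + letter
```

Uppercase even positions in 'lambda'
`result` takes the values: "" → "L" → "La" → "LaM" → "LaMb" → "LaMbD" → "LaMbDa"

Answer: "LaMbDa"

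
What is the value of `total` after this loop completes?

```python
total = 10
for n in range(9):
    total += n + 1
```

Start at 10, add 1 to 9 = 55
`total` takes the values: 10 → 11 → 13 → 16 → 20 → 25 → 31 → 38 → 46 → 55

Answer: 55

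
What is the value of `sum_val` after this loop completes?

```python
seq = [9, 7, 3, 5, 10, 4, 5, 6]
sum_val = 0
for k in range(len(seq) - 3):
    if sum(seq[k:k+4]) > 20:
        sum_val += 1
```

Count windows with sum > 20
`sum_val` takes the values: 0 → 1 → 2 → 3 → 4 → 5

Answer: 5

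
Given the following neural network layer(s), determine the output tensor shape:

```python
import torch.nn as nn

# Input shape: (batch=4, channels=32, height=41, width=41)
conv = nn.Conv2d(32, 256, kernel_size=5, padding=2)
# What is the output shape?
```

Input: (4, 32, 41, 41) -> Output: (4, 256, 41, 41)

Answer: (4, 256, 41, 41)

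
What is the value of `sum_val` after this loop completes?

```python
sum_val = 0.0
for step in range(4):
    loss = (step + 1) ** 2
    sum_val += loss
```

Sum of squared losses 1² + 2² + ... + 4²
`sum_val` takes the values: 0.0 → 1.0 → 5.0 → 14.0 → 30.0

Answer: 30.0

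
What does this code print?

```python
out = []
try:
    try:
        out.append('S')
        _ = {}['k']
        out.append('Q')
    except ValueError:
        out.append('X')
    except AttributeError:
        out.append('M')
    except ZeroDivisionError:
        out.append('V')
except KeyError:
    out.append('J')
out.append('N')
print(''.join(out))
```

Execution trace: 'S' (try body) → 'J' (outer except KeyError) → 'N' (after the try/except). Output: SJN

Answer: SJN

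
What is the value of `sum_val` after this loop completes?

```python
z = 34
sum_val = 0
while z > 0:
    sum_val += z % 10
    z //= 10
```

Sum digits of 34
`sum_val` takes the values: 0 → 4 → 7

Answer: 7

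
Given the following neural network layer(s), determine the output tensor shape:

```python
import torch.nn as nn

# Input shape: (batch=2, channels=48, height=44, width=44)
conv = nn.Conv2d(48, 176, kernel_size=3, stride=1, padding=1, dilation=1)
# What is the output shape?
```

Input: (2, 48, 44, 44) -> Output: (2, 176, 44, 44)

Answer: (2, 176, 44, 44)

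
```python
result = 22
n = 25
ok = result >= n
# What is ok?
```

Trace:
`result = 22` → result = 22
`n = 25` → n = 25
`ok = result >= n` → ok = False
So ok = False

Answer: False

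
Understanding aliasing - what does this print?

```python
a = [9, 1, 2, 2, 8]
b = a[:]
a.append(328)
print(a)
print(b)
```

Key concept: slice [:] creates copy.
Step by step:
`a = [9, 1, 2, 2, 8]` → a = [9, 1, 2, 2, 8]
`b = a[:]` → b = [9, 1, 2, 2, 8]
`a.append(328)` → a = [9, 1, 2, 2, 8, 328]
`print(a)` → prints [9, 1, 2, 2, 8, 328]
`print(b)` → prints [9, 1, 2, 2, 8]

Answer:
[9, 1, 2, 2, 8, 328]
[9, 1, 2, 2, 8]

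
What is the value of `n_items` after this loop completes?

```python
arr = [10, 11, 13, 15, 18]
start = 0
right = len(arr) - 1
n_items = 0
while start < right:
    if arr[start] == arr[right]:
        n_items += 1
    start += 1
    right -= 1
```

Count matching pairs from ends
`n_items` takes the values: 0

Answer: 0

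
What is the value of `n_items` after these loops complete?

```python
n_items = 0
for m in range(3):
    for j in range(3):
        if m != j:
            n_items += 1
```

3² - 3 (exclude diagonal)
`n_items` takes the values: 0 → 1 → 2 → 3 → 4 → 5 → 6

Answer: 6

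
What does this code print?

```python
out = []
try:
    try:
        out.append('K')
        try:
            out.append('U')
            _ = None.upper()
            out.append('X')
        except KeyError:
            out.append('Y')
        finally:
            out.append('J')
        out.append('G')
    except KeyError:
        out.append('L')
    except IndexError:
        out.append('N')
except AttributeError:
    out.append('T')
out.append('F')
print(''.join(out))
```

Execution trace: 'K' (try body) → 'U' (inner try body) → 'J' (inner finally) → 'T' (outer except AttributeError) → 'F' (after the try/except). Output: KUJTF

Answer: KUJTF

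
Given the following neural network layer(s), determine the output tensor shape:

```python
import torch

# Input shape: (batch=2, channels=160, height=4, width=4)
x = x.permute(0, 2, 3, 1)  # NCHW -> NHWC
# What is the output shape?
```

Input: (2, 160, 4, 4) -> Output: (2, 4, 4, 160)

Answer: (2, 4, 4, 160)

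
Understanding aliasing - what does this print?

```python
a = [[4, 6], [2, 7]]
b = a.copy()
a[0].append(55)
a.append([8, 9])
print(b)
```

Key concept: shallow copy with nested lists.
Step by step:
`a = [[4, 6], [2, 7]]` → a = [[4, 6], [2, 7]]
`b = a.copy()` → b = [[4, 6], [2, 7]]
`a[0].append(55)` → a = [[4, 6, 55], [2, 7]]; b = [[4, 6, 55], [2, 7]]
`a.append([8, 9])` → a = [[4, 6, 55], [2, 7], [8, 9]]
`print(b)` → prints [[4, 6, 55], [2, 7]]

Answer: [[4, 6, 55], [2, 7]]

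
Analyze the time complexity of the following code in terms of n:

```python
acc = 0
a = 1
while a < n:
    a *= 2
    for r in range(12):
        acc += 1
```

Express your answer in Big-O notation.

Each loop level contributes: log n × 1. Multiplying the contributions gives O(log n).

Answer: O(log n)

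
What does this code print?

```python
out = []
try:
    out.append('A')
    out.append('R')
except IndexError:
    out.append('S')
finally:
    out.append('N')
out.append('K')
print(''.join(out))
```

Execution trace: 'A' (try body) → 'R' (try body, no exception) → 'N' (finally) → 'K' (after the try/except). Output: ARNK

Answer: ARNK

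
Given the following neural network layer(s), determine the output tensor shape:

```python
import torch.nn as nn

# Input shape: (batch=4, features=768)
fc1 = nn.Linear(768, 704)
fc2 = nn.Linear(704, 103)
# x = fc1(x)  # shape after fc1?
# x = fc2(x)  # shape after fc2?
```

Input: (4, 768) -> after fc1: (4, 704) -> Output: (4, 103)

Answer: (4, 103)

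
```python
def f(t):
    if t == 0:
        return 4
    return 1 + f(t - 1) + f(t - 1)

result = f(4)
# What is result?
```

f(t) = 1 + 2·f(t-1), f(0)=4. Closed form: (4+1)·2^4 - 1 = 79.

Answer: 79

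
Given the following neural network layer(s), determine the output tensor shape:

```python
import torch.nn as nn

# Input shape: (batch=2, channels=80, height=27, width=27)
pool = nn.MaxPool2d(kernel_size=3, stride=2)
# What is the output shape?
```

Input: (2, 80, 27, 27) -> Output: (2, 80, 13, 13)

Answer: (2, 80, 13, 13)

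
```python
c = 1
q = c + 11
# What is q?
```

Trace:
`c = 1` → c = 1
`q = c + 11` → q = 12
So q = 12

Answer: 12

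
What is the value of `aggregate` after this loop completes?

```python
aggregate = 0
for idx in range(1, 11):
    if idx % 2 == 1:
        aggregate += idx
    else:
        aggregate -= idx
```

Add odd, subtract even
`aggregate` takes the values: 0 → 1 → -1 → 2 → -2 → 3 → -3 → 4 → -4 → 5 → -5

Answer: -5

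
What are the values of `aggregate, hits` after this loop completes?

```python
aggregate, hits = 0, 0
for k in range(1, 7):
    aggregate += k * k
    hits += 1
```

Sum of squares and count
`aggregate, hits` takes the values: (0, 0) → (1, 0) → (1, 1) → (5, 1) → (5, 2) → (14, 2) → (14, 3) → (30, 3) → (30, 4) → (55, 4) → (55, 5) → (91, 5) → (91, 6)

Answer: 91, 6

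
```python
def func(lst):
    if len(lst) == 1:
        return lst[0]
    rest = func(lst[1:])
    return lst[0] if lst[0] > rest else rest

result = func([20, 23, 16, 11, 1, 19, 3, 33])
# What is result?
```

Recursive max over [20, 23, 16, 11, 1, 19, 3, 33] = 33

Answer: 33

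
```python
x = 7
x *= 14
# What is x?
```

Trace:
`x = 7` → x = 7
`x *= 14` → x = 98
So x = 98

Answer: 98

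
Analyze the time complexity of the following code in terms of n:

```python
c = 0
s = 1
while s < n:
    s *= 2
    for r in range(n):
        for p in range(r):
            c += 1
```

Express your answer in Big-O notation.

Each loop level contributes: log n × n × n. Multiplying the contributions gives O(n^2 log n).

Answer: O(n^2 log n)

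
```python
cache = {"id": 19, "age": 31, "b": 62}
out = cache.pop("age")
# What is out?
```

Trace:
`cache = {"id": 19, "age": 31, "b": 62}` → cache = {'id': 19, 'age': 31, 'b': 62}
`out = cache.pop("age")` → cache = {'id': 19, 'b': 62}; out = 31
So out = 31

Answer: 31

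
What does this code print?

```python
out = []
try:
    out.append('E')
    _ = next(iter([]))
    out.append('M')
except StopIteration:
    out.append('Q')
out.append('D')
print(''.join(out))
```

Execution trace: 'E' (try body) → 'Q' (except StopIteration) → 'D' (after the try/except). Output: EQD

Answer: EQD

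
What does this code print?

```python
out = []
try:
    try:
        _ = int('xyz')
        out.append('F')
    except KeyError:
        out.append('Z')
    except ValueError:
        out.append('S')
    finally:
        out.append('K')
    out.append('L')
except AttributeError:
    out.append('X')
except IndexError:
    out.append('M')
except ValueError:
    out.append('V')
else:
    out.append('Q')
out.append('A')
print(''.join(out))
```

Execution trace: 'S' (inner except ValueError) → 'K' (inner finally) → 'L' (try body, no exception) → 'Q' (else) → 'A' (after the try/except). Output: SKLQA

Answer: SKLQA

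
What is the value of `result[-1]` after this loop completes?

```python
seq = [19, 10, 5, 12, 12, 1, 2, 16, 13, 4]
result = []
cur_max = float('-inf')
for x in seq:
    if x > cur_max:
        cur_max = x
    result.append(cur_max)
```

Running max ends at 19
`result` takes the values: [] → [19] → [19, 19] → [19, 19, 19] → [19, 19, 19, 19] → [19, 19, 19, 19, 19] → [19, 19, 19, 19, 19, 19] → [19, 19, 19, 19, 19, 19, 19] → [19, 19, 19, 19, 19, 19, 19, 19] → [19, 19, 19, 19, 19, 19, 19, 19, 19] → [19, 19, 19, 19, 19, 19, 19, 19, 19, 19]
So `result[-1]` = 19

Answer: 19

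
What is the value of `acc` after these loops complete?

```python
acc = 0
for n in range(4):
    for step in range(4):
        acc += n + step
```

Sum of all n+step for n,step in 4x4
`acc` takes the values: 0 → 1 → 3 → 6 → 7 → 9 → 12 → 16 → 18 → 21 → 25 → 30 → 33 → 37 → 42 → 48

Answer: 48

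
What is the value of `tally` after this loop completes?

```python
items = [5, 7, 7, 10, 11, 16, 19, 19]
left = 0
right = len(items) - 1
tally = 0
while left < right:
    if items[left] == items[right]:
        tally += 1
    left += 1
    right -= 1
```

Count matching pairs from ends
`tally` takes the values: 0

Answer: 0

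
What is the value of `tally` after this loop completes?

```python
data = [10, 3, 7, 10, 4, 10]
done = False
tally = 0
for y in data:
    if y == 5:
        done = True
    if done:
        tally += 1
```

Count elements after first 5 in [10, 3, 7, 10, 4, 10]
`tally` takes the values: 0

Answer: 0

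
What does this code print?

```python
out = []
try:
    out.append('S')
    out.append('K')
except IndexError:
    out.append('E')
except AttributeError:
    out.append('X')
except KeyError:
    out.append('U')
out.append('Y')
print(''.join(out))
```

Execution trace: 'S' (try body) → 'K' (try body, no exception) → 'Y' (after the try/except). Output: SKY

Answer: SKY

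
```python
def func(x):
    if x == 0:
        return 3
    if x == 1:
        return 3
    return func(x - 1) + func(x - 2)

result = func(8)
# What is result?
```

Build up from base cases: func(0)=3, func(1)=3, func(2)=6, func(3)=9, func(4)=15, func(5)=24, func(6)=39, ..., func(8)=102

Answer: 102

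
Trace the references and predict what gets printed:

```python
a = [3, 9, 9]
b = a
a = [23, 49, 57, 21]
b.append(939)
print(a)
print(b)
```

Key concept: rebinding vs mutation: a is rebound to a new list, b still points at the original.
Step by step:
`a = [3, 9, 9]` → a = [3, 9, 9]
`b = a` → b = [3, 9, 9] (same object as a)
`a = [23, 49, 57, 21]` → a = [23, 49, 57, 21]
`b.append(939)` → b = [3, 9, 9, 939]
`print(a)` → prints [23, 49, 57, 21]
`print(b)` → prints [3, 9, 9, 939]

Answer:
[23, 49, 57, 21]
[3, 9, 9, 939]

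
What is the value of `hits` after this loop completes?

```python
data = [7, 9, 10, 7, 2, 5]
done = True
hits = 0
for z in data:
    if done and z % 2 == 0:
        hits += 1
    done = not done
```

Count even values at even positions
`hits` takes the values: 0 → 1 → 2

Answer: 2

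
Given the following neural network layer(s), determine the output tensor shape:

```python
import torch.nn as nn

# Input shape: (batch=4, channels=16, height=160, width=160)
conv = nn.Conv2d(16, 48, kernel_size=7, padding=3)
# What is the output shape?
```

Input: (4, 16, 160, 160) -> Output: (4, 48, 160, 160)

Answer: (4, 48, 160, 160)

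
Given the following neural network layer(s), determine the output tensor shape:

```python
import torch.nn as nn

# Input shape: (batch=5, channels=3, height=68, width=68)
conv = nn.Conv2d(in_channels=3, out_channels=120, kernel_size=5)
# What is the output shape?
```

Input: (5, 3, 68, 68) -> Output: (5, 120, 64, 64)

Answer: (5, 120, 64, 64)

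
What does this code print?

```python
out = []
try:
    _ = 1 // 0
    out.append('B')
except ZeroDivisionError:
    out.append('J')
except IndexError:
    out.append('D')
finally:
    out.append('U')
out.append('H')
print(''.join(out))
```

Execution trace: 'J' (except ZeroDivisionError) → 'U' (finally) → 'H' (after the try/except). Output: JUH

Answer: JUH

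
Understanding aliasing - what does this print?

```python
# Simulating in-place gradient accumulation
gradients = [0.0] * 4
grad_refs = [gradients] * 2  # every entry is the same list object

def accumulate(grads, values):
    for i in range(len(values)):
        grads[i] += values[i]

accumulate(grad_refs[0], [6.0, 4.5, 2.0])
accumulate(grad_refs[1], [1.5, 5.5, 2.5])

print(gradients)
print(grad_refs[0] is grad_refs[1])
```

Key concept: gradient accumulation aliasing.
Step by step:
`gradients = [0.0] * 4` → gradients = [0.0, 0.0, 0.0, 0.0]
`grad_refs = [gradients] * 2` → grad_refs = [[0.0, 0.0, 0.0, 0.0], [0.0, 0.0, 0.0, 0.0]]
`accumulate(grad_refs[0], [6.0, 4.5, 2.0])` → gradients = [6.0, 4.5, 2.0, 0.0]; grad_refs = [[6.0, 4.5, 2.0, 0.0], [6.0, 4.5, 2.0, 0.0]]
`accumulate(grad_refs[1], [1.5, 5.5, 2.5])` → gradients = [7.5, 10.0, 4.5, 0.0]; grad_refs = [[7.5, 10.0, 4.5, 0.0], [7.5, 10.0, 4.5, 0.0]]
`print(gradients)` → prints [7.5, 10.0, 4.5, 0.0]
`print(grad_refs[0] is grad_refs[1])` → prints True

Answer:
[7.5, 10.0, 4.5, 0.0]
True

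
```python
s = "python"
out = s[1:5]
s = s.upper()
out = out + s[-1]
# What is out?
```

Trace:
`s = "python"` → s = 'python'
`out = s[1:5]` → out = 'ytho'
`s = s.upper()` → s = 'PYTHON'
`out = out + s[-1]` → out = 'ythoN'
So out = 'ythoN'

Answer: 'ythoN'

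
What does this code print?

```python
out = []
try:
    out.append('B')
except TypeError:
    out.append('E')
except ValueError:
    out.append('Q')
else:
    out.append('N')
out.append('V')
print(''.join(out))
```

Execution trace: 'B' (try body, no exception) → 'N' (else) → 'V' (after the try/except). Output: BNV

Answer: BNV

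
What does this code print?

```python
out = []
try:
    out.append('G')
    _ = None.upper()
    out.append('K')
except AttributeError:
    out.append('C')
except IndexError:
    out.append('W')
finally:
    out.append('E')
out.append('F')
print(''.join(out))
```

Execution trace: 'G' (try body) → 'C' (except AttributeError) → 'E' (finally) → 'F' (after the try/except). Output: GCEF

Answer: GCEF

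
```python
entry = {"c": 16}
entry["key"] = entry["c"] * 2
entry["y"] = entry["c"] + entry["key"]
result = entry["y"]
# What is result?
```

Trace:
`entry = {"c": 16}` → entry = {'c': 16}
`entry["key"] = entry["c"] * 2` → entry = {'c': 16, 'key': 32}
`entry["y"] = entry["c"] + entry["key"]` → entry = {'c': 16, 'key': 32, 'y': 48}
`result = entry["y"]` → result = 48
So result = 48

Answer: 48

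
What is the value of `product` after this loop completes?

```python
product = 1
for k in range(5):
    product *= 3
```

3^5 = 243
`product` takes the values: 1 → 3 → 9 → 27 → 81 → 243

Answer: 243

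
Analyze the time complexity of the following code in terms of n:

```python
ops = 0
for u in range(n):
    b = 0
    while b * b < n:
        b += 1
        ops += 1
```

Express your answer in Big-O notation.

Each loop level contributes: n × √n. Multiplying the contributions gives O(n√n).

Answer: O(n√n)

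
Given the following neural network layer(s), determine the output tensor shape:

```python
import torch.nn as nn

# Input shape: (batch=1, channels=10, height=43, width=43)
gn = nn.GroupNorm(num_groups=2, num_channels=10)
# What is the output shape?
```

Input: (1, 10, 43, 43) -> Output: (1, 10, 43, 43)

Answer: (1, 10, 43, 43)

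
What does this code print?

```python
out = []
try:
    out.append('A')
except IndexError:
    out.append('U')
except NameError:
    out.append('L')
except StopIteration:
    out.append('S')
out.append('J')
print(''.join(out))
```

Execution trace: 'A' (try body, no exception) → 'J' (after the try/except). Output: AJ

Answer: AJ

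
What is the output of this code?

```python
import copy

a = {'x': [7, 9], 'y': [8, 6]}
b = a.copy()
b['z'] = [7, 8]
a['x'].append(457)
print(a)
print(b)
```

Key concept: shallow copy of dict with mutable values.
Step by step:
`a = {'x': [7, 9], 'y': [8, 6]}` → a = {'x': [7, 9], 'y': [8, 6]}
`b = a.copy()` → b = {'x': [7, 9], 'y': [8, 6]}
`b['z'] = [7, 8]` → b = {'x': [7, 9], 'y': [8, 6], 'z': [7, 8]}
`a['x'].append(457)` → a = {'x': [7, 9, 457], 'y': [8, 6]}; b = {'x': [7, 9, 457], 'y': [8, 6], 'z': [7, 8]}
`print(a)` → prints {'x': [7, 9, 457], 'y': [8, 6]}
`print(b)` → prints {'x': [7, 9, 457], 'y': [8, 6], 'z': [7, 8]}

Answer:
{'x': [7, 9, 457], 'y': [8, 6]}
{'x': [7, 9, 457], 'y': [8, 6], 'z': [7, 8]}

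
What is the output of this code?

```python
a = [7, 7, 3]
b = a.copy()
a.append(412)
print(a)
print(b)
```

Key concept: list.copy() creates independent copy.
Step by step:
`a = [7, 7, 3]` → a = [7, 7, 3]
`b = a.copy()` → b = [7, 7, 3]
`a.append(412)` → a = [7, 7, 3, 412]
`print(a)` → prints [7, 7, 3, 412]
`print(b)` → prints [7, 7, 3]

Answer:
[7, 7, 3, 412]
[7, 7, 3]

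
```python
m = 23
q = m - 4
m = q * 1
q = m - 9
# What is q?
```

Trace:
`m = 23` → m = 23
`q = m - 4` → q = 19
`m = q * 1` → m = 19
`q = m - 9` → q = 10
So q = 10

Answer: 10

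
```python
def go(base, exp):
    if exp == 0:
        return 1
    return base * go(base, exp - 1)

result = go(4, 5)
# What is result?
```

go(4, 5) = 4 * 4 * 4 * 4 * 4 = 1024

Answer: 1024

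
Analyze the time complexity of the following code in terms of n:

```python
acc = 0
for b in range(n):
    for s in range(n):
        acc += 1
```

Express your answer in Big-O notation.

Each loop level contributes: n × n. Multiplying the contributions gives O(n^2).

Answer: O(n^2)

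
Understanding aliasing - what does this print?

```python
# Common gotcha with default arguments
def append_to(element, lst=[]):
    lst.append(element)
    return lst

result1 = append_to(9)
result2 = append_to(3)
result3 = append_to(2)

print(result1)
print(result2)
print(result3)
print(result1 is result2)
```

Key concept: mutable default argument gotcha.
Step by step:
`result1 = append_to(9)` → result1 = [9]
`result2 = append_to(3)` → result1 = [9, 3] (same object as result2); result2 = [9, 3] (same object as result1)
`result3 = append_to(2)` → result1 = [9, 3, 2] (same object as result2, result3); result2 = [9, 3, 2] (same object as result1, result3); result3 = [9, 3, 2] (same object as result1, result2)
`print(result1)` → prints [9, 3, 2]
`print(result2)` → prints [9, 3, 2]
`print(result3)` → prints [9, 3, 2]
`print(result1 is result2)` → prints True

Answer:
[9, 3, 2]
[9, 3, 2]
[9, 3, 2]
True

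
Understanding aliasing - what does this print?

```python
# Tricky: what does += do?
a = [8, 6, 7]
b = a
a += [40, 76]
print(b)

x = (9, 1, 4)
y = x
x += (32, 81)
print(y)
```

Key concept: += behavior differs for mutable vs immutable.
Step by step:
`a = [8, 6, 7]` → a = [8, 6, 7]
`b = a` → b = [8, 6, 7] (same object as a)
`a += [40, 76]` → a = [8, 6, 7, 40, 76] (same object as b); b = [8, 6, 7, 40, 76] (same object as a)
`print(b)` → prints [8, 6, 7, 40, 76]
`x = (9, 1, 4)` → x = (9, 1, 4)
`y = x` → y = (9, 1, 4)
`x += (32, 81)` → x = (9, 1, 4, 32, 81)
`print(y)` → prints (9, 1, 4)

Answer:
[8, 6, 7, 40, 76]
(9, 1, 4)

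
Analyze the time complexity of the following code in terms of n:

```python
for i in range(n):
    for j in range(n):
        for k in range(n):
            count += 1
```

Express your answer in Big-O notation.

This is Triple nested loop. Time complexity: O(n³).

Answer: O(n³)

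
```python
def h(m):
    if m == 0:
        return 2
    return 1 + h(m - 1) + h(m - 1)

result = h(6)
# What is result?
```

h(m) = 1 + 2·h(m-1), h(0)=2. Closed form: (2+1)·2^6 - 1 = 191.

Answer: 191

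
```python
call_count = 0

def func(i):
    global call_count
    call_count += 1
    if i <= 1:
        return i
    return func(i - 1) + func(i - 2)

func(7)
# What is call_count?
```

Calls(i) = 1 + Calls(i-1) + Calls(i-2); Calls(0)=Calls(1)=1. For i=7 this gives 41.

Answer: 41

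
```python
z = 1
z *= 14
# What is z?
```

Trace:
`z = 1` → z = 1
`z *= 14` → z = 14
So z = 14

Answer: 14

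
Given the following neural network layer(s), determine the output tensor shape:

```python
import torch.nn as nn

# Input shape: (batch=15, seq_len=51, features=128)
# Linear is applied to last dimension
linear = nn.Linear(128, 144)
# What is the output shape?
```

Input: (15, 51, 128) -> Output: (15, 51, 144)

Answer: (15, 51, 144)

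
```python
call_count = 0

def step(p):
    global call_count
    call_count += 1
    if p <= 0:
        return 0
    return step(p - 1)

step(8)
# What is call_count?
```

Linear recursion stepping by 1: 9 calls from p=8 down to ≤0.

Answer: 9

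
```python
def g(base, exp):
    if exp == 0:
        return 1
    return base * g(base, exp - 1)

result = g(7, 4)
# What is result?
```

g(7, 4) = 7 * 7 * 7 * 7 = 2401

Answer: 2401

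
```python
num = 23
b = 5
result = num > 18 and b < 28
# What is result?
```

Trace:
`num = 23` → num = 23
`b = 5` → b = 5
`result = num > 18 and b < 28` → result = True
So result = True

Answer: True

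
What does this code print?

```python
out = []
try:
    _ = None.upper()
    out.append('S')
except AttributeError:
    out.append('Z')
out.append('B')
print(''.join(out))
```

Execution trace: 'Z' (except AttributeError) → 'B' (after the try/except). Output: ZB

Answer: ZB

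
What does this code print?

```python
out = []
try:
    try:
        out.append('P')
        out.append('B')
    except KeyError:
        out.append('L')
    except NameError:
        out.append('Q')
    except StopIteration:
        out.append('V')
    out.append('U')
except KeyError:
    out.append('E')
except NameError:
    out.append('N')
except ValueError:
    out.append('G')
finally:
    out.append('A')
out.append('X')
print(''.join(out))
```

Execution trace: 'P' (inner try body) → 'B' (inner try body, no exception) → 'U' (try body, no exception) → 'A' (finally) → 'X' (after the try/except). Output: PBUAX

Answer: PBUAX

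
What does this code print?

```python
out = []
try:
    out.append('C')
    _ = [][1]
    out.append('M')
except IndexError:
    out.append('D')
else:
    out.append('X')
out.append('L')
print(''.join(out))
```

Execution trace: 'C' (try body) → 'D' (except IndexError) → 'L' (after the try/except). Output: CDL

Answer: CDL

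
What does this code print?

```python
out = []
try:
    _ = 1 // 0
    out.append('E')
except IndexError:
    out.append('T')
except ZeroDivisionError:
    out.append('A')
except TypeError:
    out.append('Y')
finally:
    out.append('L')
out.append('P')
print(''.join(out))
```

Execution trace: 'A' (except ZeroDivisionError) → 'L' (finally) → 'P' (after the try/except). Output: ALP

Answer: ALP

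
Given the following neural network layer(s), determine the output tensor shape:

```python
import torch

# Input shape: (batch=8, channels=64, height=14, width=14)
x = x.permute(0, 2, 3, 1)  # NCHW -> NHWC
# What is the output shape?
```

Input: (8, 64, 14, 14) -> Output: (8, 14, 14, 64)

Answer: (8, 14, 14, 64)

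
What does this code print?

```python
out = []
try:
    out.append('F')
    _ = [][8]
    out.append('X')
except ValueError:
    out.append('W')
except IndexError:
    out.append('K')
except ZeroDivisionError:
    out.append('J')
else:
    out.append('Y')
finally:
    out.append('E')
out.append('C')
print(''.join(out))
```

Execution trace: 'F' (try body) → 'K' (except IndexError) → 'E' (finally) → 'C' (after the try/except). Output: FKEC

Answer: FKEC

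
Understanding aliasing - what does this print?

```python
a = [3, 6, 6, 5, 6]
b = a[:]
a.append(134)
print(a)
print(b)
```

Key concept: slice [:] creates copy.
Step by step:
`a = [3, 6, 6, 5, 6]` → a = [3, 6, 6, 5, 6]
`b = a[:]` → b = [3, 6, 6, 5, 6]
`a.append(134)` → a = [3, 6, 6, 5, 6, 134]
`print(a)` → prints [3, 6, 6, 5, 6, 134]
`print(b)` → prints [3, 6, 6, 5, 6]

Answer:
[3, 6, 6, 5, 6, 134]
[3, 6, 6, 5, 6]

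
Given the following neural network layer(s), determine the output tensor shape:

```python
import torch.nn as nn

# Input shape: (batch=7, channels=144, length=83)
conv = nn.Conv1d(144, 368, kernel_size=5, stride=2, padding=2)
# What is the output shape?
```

Input: (7, 144, 83) -> Output: (7, 368, 42)

Answer: (7, 368, 42)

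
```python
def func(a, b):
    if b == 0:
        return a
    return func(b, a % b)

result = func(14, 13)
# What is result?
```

func(14, 13) -> func(13, 1) -> func(1, 0) -> 1

Answer: 1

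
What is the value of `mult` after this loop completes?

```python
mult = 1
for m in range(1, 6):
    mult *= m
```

5! = 120
`mult` takes the values: 1 → 2 → 6 → 24 → 120

Answer: 120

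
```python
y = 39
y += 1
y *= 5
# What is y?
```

Trace:
`y = 39` → y = 39
`y += 1` → y = 40
`y *= 5` → y = 200
So y = 200

Answer: 200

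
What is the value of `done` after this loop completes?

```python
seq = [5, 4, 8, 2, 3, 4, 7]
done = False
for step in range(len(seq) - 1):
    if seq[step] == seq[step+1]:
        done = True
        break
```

Check consecutive duplicates in [5, 4, 8, 2, 3, 4, 7]
`done` takes the values: False

Answer: False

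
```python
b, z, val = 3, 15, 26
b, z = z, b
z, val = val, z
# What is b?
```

Trace:
`b, z, val = 3, 15, 26` → b = 3; z = 15; val = 26
`b, z = z, b` → b = 15; z = 3
`z, val = val, z` → z = 26; val = 3
So b = 15

Answer: 15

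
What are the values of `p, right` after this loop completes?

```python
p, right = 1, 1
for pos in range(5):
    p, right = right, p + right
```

Fibonacci: after 5 iterations
`p, right` takes the values: (1, 1) → (1, 2) → (2, 3) → (3, 5) → (5, 8) → (8, 13)

Answer: 8, 13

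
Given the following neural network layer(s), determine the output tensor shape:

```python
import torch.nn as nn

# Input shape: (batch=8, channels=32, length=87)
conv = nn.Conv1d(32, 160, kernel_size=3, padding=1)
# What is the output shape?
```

Input: (8, 32, 87) -> Output: (8, 160, 87)

Answer: (8, 160, 87)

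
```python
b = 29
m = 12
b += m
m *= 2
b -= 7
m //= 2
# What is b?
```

Trace:
`b = 29` → b = 29
`m = 12` → m = 12
`b += m` → b = 41
`m *= 2` → m = 24
`b -= 7` → b = 34
`m //= 2` → m = 12
So b = 34

Answer: 34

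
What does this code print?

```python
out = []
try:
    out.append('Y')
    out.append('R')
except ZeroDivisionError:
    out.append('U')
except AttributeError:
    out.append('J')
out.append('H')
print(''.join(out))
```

Execution trace: 'Y' (try body) → 'R' (try body, no exception) → 'H' (after the try/except). Output: YRH

Answer: YRH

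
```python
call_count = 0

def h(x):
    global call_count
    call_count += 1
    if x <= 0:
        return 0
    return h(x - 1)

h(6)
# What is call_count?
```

Linear recursion stepping by 1: 7 calls from x=6 down to ≤0.

Answer: 7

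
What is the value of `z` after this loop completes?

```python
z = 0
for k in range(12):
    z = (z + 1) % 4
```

Increment mod 4, 12 times = 0
`z` takes the values: 0 → 1 → 2 → 3 → 0 → 1 → 2 → 3 → 0 → 1 → 2 → 3 → 0

Answer: 0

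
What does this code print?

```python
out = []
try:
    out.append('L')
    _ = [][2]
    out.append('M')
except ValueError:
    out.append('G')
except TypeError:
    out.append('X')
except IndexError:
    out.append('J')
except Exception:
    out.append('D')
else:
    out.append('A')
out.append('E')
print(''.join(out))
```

Execution trace: 'L' (try body) → 'J' (except IndexError) → 'E' (after the try/except). Output: LJE

Answer: LJE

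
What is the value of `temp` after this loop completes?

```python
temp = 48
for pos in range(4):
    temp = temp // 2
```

Halve 4 times: 48 // 2^4 = 3
`temp` takes the values: 48 → 24 → 12 → 6 → 3

Answer: 3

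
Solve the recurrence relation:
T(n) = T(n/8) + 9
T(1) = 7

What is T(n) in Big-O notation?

Each step divides n by 8 and adds 9. After log_8(n) steps we reach T(1)=7. So T(n) = 9·log_8(n) + 7 = O(log n).

Answer: O(log n)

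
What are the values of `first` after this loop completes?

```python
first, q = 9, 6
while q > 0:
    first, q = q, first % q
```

GCD of 9 and 6
`first` takes the values: 9 → 6 → 3

Answer: 3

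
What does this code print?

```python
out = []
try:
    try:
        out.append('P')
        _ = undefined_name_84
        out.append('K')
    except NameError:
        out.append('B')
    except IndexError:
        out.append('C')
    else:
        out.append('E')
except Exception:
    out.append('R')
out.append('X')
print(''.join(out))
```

Execution trace: 'P' (inner try body) → 'B' (inner except NameError) → 'X' (after the try/except). Output: PBX

Answer: PBX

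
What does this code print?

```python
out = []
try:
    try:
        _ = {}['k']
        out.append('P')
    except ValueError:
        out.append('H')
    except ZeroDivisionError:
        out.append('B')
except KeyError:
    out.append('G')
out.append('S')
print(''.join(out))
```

Execution trace: 'G' (outer except KeyError) → 'S' (after the try/except). Output: GS

Answer: GS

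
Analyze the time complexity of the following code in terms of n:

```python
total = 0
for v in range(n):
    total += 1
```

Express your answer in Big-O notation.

Each loop level contributes: n. Multiplying the contributions gives O(n).

Answer: O(n)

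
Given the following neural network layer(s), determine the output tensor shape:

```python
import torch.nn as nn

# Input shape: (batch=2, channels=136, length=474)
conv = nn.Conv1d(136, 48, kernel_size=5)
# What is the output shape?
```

Input: (2, 136, 474) -> Output: (2, 48, 470)

Answer: (2, 48, 470)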